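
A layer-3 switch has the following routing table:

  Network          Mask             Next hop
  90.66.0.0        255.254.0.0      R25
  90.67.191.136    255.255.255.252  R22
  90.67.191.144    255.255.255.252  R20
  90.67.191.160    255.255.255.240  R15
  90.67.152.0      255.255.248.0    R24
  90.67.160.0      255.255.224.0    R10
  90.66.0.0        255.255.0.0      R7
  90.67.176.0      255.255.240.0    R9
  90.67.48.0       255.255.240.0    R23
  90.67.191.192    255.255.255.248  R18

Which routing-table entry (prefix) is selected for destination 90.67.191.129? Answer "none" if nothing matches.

Entries matching 90.67.191.129:
  90.66.0.0/15 (90.66.0.0 - 90.67.255.255)
  90.67.160.0/19 (90.67.160.0 - 90.67.191.255)
  90.67.176.0/20 (90.67.176.0 - 90.67.191.255)
Most specific is 90.67.176.0/20.

90.67.176.0/20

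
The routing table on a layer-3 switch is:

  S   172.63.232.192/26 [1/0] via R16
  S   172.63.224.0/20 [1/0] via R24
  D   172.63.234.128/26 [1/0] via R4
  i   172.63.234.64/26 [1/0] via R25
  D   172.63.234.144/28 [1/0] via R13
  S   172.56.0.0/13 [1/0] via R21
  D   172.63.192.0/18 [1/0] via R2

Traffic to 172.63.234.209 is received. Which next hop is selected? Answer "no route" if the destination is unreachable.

Routes whose prefix contains 172.63.234.209:
  172.56.0.0/13 (172.56.0.0 - 172.63.255.255) -> R21
  172.63.192.0/18 (172.63.192.0 - 172.63.255.255) -> R2
  172.63.224.0/20 (172.63.224.0 - 172.63.239.255) -> R24
More-specific entries that do NOT match:
  172.63.234.144/28 (172.63.234.144 - 172.63.234.159) does not contain 172.63.234.209
  172.63.232.192/26 (172.63.232.192 - 172.63.232.255) does not contain 172.63.234.209
  172.63.234.128/26 (172.63.234.128 - 172.63.234.191) does not contain 172.63.234.209
  172.63.234.64/26 (172.63.234.64 - 172.63.234.127) does not contain 172.63.234.209
Longest matching prefix is /20 -> next hop R24.

R24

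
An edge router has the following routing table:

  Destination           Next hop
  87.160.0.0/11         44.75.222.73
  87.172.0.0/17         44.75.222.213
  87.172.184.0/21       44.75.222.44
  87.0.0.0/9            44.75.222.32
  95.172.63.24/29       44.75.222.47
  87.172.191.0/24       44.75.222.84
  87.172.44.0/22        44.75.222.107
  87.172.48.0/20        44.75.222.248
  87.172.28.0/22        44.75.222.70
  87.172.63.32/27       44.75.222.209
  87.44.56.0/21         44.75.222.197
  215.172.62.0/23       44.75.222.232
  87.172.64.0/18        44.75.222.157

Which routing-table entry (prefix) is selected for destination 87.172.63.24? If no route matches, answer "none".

Entries matching 87.172.63.24:
  87.160.0.0/11 (87.160.0.0 - 87.191.255.255)
  87.172.0.0/17 (87.172.0.0 - 87.172.127.255)
  87.172.48.0/20 (87.172.48.0 - 87.172.63.255)
Most specific is 87.172.48.0/20.

87.172.48.0/20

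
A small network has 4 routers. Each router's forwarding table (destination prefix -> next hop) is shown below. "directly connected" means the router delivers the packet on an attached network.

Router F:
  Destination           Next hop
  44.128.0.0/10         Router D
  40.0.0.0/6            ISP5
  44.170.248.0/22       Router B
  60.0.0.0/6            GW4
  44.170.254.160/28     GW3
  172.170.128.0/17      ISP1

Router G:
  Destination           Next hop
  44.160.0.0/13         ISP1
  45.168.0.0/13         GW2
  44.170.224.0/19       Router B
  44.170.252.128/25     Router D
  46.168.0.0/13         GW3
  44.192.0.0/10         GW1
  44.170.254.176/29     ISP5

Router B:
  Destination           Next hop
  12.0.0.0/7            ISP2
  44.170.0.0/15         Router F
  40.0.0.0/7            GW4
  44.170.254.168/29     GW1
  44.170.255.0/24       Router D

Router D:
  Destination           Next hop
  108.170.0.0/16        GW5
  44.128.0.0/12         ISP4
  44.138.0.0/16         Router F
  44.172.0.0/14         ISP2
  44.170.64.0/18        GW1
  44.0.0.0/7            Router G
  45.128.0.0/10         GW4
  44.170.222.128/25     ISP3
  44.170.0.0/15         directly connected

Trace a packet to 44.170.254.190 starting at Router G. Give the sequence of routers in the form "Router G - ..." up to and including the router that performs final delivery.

Router G - Router B - Router F - Router D

At Router G: longest match for 44.170.254.190 is 44.170.224.0/19 -> Router B
At Router B: longest match for 44.170.254.190 is 44.170.0.0/15 -> Router F
At Router F: longest match for 44.170.254.190 is 44.128.0.0/10 -> Router D
At Router D: longest match for 44.170.254.190 is 44.170.0.0/15 -> directly connected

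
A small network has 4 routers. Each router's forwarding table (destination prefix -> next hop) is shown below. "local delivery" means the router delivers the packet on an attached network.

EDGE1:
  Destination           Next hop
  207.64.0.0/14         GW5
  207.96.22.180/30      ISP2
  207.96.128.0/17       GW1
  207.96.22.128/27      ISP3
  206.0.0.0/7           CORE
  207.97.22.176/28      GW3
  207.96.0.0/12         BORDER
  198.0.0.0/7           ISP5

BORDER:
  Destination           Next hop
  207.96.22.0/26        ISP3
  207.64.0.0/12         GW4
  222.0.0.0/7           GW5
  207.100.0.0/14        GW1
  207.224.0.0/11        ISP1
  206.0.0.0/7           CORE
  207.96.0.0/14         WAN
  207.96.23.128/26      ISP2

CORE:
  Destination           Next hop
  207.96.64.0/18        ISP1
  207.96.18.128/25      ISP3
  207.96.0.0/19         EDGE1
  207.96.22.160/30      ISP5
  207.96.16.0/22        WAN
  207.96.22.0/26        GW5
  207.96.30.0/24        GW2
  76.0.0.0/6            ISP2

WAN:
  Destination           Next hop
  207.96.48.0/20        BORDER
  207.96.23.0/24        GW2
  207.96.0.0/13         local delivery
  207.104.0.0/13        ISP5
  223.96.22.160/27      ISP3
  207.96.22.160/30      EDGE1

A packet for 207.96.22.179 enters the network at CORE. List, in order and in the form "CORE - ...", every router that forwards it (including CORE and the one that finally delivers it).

CORE - EDGE1 - BORDER - WAN

At CORE: longest match for 207.96.22.179 is 207.96.0.0/19 -> EDGE1
At EDGE1: longest match for 207.96.22.179 is 207.96.0.0/12 -> BORDER
At BORDER: longest match for 207.96.22.179 is 207.96.0.0/14 -> WAN
At WAN: longest match for 207.96.22.179 is 207.96.0.0/13 -> local delivery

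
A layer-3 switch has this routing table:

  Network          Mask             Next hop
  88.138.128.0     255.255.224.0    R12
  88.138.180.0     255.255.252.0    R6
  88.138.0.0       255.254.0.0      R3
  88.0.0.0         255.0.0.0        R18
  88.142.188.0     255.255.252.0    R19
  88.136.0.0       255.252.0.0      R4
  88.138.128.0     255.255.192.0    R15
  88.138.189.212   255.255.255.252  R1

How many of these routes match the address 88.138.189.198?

4

Prefixes containing 88.138.189.198:
  88.0.0.0/8 (88.0.0.0 - 88.255.255.255)
  88.136.0.0/14 (88.136.0.0 - 88.139.255.255)
  88.138.0.0/15 (88.138.0.0 - 88.139.255.255)
  88.138.128.0/18 (88.138.128.0 - 88.138.191.255)
Total matching entries: 4.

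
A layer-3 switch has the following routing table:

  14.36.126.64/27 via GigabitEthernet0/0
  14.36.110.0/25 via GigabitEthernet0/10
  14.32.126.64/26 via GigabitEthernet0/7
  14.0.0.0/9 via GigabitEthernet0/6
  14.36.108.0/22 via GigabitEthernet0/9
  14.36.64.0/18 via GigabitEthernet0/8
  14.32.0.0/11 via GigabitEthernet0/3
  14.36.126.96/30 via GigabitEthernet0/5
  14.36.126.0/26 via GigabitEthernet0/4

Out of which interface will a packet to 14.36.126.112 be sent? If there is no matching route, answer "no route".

GigabitEthernet0/8

Routes whose prefix contains 14.36.126.112:
  14.0.0.0/9 (14.0.0.0 - 14.127.255.255) -> GigabitEthernet0/6
  14.32.0.0/11 (14.32.0.0 - 14.63.255.255) -> GigabitEthernet0/3
  14.36.64.0/18 (14.36.64.0 - 14.36.127.255) -> GigabitEthernet0/8
More-specific entries that do NOT match:
  14.36.126.96/30 (14.36.126.96 - 14.36.126.99) does not contain 14.36.126.112
  14.36.126.64/27 (14.36.126.64 - 14.36.126.95) does not contain 14.36.126.112
  14.32.126.64/26 (14.32.126.64 - 14.32.126.127) does not contain 14.36.126.112
  14.36.126.0/26 (14.36.126.0 - 14.36.126.63) does not contain 14.36.126.112
  14.36.110.0/25 (14.36.110.0 - 14.36.110.127) does not contain 14.36.126.112
  14.36.108.0/22 (14.36.108.0 - 14.36.111.255) does not contain 14.36.126.112
Longest matching prefix is /18 -> interface GigabitEthernet0/8.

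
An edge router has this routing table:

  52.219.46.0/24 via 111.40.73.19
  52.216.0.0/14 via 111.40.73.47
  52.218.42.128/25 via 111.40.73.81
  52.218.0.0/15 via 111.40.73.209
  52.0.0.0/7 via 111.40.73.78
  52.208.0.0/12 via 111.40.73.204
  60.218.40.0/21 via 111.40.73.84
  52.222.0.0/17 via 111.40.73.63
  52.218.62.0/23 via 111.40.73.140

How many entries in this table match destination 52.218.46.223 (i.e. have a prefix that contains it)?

4

Prefixes containing 52.218.46.223:
  52.0.0.0/7 (52.0.0.0 - 53.255.255.255)
  52.208.0.0/12 (52.208.0.0 - 52.223.255.255)
  52.216.0.0/14 (52.216.0.0 - 52.219.255.255)
  52.218.0.0/15 (52.218.0.0 - 52.219.255.255)
Total matching entries: 4.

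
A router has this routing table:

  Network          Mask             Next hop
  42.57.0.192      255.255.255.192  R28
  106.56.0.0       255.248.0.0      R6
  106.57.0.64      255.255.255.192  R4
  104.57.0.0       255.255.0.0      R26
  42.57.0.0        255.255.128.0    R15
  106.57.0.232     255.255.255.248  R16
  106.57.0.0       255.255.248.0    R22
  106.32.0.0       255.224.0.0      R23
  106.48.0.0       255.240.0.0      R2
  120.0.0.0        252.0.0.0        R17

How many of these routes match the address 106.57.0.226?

Prefixes containing 106.57.0.226:
  106.32.0.0/11 (106.32.0.0 - 106.63.255.255)
  106.48.0.0/12 (106.48.0.0 - 106.63.255.255)
  106.56.0.0/13 (106.56.0.0 - 106.63.255.255)
  106.57.0.0/21 (106.57.0.0 - 106.57.7.255)
Total matching entries: 4.

4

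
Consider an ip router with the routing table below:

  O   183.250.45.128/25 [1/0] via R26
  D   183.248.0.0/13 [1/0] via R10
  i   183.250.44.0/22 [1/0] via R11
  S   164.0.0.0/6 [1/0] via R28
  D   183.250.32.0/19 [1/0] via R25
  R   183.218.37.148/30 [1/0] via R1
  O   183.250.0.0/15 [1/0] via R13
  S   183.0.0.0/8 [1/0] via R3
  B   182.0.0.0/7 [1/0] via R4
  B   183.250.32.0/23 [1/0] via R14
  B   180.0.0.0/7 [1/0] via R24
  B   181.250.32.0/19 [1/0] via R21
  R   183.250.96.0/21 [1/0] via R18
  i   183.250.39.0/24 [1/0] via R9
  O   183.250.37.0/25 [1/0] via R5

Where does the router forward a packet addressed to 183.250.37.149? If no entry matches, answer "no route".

Routes whose prefix contains 183.250.37.149:
  182.0.0.0/7 (182.0.0.0 - 183.255.255.255) -> R4
  183.0.0.0/8 (183.0.0.0 - 183.255.255.255) -> R3
  183.248.0.0/13 (183.248.0.0 - 183.255.255.255) -> R10
  183.250.0.0/15 (183.250.0.0 - 183.251.255.255) -> R13
  183.250.32.0/19 (183.250.32.0 - 183.250.63.255) -> R25
More-specific entries that do NOT match:
  183.218.37.148/30 (183.218.37.148 - 183.218.37.151) does not contain 183.250.37.149
  183.250.45.128/25 (183.250.45.128 - 183.250.45.255) does not contain 183.250.37.149
  183.250.37.0/25 (183.250.37.0 - 183.250.37.127) does not contain 183.250.37.149
  183.250.39.0/24 (183.250.39.0 - 183.250.39.255) does not contain 183.250.37.149
  183.250.32.0/23 (183.250.32.0 - 183.250.33.255) does not contain 183.250.37.149
  183.250.44.0/22 (183.250.44.0 - 183.250.47.255) does not contain 183.250.37.149
  183.250.96.0/21 (183.250.96.0 - 183.250.103.255) does not contain 183.250.37.149
Longest matching prefix is /19 -> next hop R25.

R25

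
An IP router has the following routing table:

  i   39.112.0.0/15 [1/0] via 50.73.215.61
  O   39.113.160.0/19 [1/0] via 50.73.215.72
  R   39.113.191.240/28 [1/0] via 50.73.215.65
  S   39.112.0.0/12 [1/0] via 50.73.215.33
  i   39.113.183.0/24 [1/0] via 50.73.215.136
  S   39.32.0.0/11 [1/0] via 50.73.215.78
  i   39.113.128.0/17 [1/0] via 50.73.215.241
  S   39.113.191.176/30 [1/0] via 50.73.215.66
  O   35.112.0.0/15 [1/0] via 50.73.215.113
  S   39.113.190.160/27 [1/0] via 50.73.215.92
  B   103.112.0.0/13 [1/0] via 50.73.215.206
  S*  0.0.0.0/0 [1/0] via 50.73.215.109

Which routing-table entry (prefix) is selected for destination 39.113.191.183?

39.113.160.0/19

Entries matching 39.113.191.183:
  0.0.0.0/0 (default, matches everything)
  39.112.0.0/12 (39.112.0.0 - 39.127.255.255)
  39.112.0.0/15 (39.112.0.0 - 39.113.255.255)
  39.113.128.0/17 (39.113.128.0 - 39.113.255.255)
  39.113.160.0/19 (39.113.160.0 - 39.113.191.255)
Most specific is 39.113.160.0/19.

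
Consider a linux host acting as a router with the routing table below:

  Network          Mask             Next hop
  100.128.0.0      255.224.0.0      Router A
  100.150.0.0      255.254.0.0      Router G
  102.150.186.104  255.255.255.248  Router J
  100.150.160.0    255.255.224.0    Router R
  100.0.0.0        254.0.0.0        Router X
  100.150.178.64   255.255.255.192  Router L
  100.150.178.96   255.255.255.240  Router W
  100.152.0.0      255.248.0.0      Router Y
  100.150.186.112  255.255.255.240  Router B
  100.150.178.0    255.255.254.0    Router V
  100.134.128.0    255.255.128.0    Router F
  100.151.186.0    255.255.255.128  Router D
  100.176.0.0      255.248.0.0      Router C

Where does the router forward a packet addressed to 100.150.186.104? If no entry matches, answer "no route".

Router R

Routes whose prefix contains 100.150.186.104:
  100.0.0.0/7 (100.0.0.0 - 101.255.255.255) -> Router X
  100.128.0.0/11 (100.128.0.0 - 100.159.255.255) -> Router A
  100.150.0.0/15 (100.150.0.0 - 100.151.255.255) -> Router G
  100.150.160.0/19 (100.150.160.0 - 100.150.191.255) -> Router R
More-specific entries that do NOT match:
  102.150.186.104/29 (102.150.186.104 - 102.150.186.111) does not contain 100.150.186.104
  100.150.178.96/28 (100.150.178.96 - 100.150.178.111) does not contain 100.150.186.104
  100.150.186.112/28 (100.150.186.112 - 100.150.186.127) does not contain 100.150.186.104
  100.150.178.64/26 (100.150.178.64 - 100.150.178.127) does not contain 100.150.186.104
  100.151.186.0/25 (100.151.186.0 - 100.151.186.127) does not contain 100.150.186.104
  100.150.178.0/23 (100.150.178.0 - 100.150.179.255) does not contain 100.150.186.104
Longest matching prefix is /19 -> next hop Router R.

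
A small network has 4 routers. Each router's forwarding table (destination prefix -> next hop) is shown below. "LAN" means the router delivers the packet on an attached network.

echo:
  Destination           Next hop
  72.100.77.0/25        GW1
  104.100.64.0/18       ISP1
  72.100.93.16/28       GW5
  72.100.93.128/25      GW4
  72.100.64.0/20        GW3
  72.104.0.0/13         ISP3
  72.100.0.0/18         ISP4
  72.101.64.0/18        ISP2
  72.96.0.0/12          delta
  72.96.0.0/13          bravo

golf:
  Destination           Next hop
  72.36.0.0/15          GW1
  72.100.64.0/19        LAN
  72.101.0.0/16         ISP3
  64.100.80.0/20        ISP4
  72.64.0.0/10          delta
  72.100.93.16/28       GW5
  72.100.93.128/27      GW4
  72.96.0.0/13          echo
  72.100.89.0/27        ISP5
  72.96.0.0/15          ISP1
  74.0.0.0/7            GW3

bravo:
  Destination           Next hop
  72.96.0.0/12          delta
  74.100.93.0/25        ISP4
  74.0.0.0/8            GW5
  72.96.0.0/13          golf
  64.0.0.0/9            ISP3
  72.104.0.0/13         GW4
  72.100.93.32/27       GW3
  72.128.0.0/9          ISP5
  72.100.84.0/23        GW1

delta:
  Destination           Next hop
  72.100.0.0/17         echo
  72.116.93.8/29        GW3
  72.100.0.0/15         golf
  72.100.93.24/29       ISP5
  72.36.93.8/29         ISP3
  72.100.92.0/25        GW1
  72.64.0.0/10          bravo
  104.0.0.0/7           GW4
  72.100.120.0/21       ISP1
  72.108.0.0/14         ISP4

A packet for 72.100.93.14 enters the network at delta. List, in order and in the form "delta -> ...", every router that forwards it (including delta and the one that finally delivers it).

delta -> echo -> bravo -> golf

At delta: longest match for 72.100.93.14 is 72.100.0.0/17 -> echo
At echo: longest match for 72.100.93.14 is 72.96.0.0/13 -> bravo
At bravo: longest match for 72.100.93.14 is 72.96.0.0/13 -> golf
At golf: longest match for 72.100.93.14 is 72.100.64.0/19 -> LAN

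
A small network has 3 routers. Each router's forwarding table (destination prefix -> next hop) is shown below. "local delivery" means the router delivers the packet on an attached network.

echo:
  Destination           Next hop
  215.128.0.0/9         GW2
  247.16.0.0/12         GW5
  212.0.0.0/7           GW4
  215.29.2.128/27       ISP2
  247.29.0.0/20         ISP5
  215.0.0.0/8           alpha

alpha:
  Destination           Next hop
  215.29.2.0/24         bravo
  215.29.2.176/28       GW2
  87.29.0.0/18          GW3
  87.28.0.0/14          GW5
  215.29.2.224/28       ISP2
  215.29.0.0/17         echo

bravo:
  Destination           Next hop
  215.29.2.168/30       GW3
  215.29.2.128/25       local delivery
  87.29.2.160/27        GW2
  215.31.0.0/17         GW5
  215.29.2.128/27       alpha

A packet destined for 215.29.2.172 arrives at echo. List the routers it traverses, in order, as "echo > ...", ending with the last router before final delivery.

echo > alpha > bravo

At echo: longest match for 215.29.2.172 is 215.0.0.0/8 -> alpha
At alpha: longest match for 215.29.2.172 is 215.29.2.0/24 -> bravo
At bravo: longest match for 215.29.2.172 is 215.29.2.128/25 -> local delivery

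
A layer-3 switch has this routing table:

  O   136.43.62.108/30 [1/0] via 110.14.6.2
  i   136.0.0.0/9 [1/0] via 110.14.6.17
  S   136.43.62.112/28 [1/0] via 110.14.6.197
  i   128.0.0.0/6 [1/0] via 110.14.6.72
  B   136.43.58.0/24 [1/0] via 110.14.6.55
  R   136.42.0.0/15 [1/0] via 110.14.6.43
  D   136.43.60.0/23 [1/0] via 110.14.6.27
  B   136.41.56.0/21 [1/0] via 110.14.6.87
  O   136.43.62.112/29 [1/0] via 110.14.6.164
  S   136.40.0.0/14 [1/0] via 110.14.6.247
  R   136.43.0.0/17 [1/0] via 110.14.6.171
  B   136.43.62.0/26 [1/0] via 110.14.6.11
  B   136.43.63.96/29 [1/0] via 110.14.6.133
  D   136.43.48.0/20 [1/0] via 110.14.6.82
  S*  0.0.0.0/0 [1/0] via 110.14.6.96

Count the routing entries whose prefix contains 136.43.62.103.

6

Prefixes containing 136.43.62.103:
  0.0.0.0/0 (default, matches everything)
  136.0.0.0/9 (136.0.0.0 - 136.127.255.255)
  136.40.0.0/14 (136.40.0.0 - 136.43.255.255)
  136.42.0.0/15 (136.42.0.0 - 136.43.255.255)
  136.43.0.0/17 (136.43.0.0 - 136.43.127.255)
  136.43.48.0/20 (136.43.48.0 - 136.43.63.255)
Total matching entries: 6.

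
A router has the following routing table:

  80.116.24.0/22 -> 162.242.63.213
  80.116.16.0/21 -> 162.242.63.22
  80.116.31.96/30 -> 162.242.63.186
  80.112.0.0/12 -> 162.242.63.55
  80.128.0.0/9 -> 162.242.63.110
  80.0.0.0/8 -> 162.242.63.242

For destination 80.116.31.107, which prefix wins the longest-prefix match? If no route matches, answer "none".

80.112.0.0/12

Entries matching 80.116.31.107:
  80.0.0.0/8 (80.0.0.0 - 80.255.255.255)
  80.112.0.0/12 (80.112.0.0 - 80.127.255.255)
Most specific is 80.112.0.0/12.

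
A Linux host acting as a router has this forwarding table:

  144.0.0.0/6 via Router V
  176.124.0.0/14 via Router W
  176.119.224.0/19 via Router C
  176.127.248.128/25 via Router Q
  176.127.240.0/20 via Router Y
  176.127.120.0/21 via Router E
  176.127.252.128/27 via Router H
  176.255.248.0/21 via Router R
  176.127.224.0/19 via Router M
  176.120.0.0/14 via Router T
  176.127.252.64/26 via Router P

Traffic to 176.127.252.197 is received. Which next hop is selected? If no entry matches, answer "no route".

Router Y

Routes whose prefix contains 176.127.252.197:
  176.124.0.0/14 (176.124.0.0 - 176.127.255.255) -> Router W
  176.127.224.0/19 (176.127.224.0 - 176.127.255.255) -> Router M
  176.127.240.0/20 (176.127.240.0 - 176.127.255.255) -> Router Y
More-specific entries that do NOT match:
  176.127.252.128/27 (176.127.252.128 - 176.127.252.159) does not contain 176.127.252.197
  176.127.252.64/26 (176.127.252.64 - 176.127.252.127) does not contain 176.127.252.197
  176.127.248.128/25 (176.127.248.128 - 176.127.248.255) does not contain 176.127.252.197
  176.127.120.0/21 (176.127.120.0 - 176.127.127.255) does not contain 176.127.252.197
  176.255.248.0/21 (176.255.248.0 - 176.255.255.255) does not contain 176.127.252.197
Longest matching prefix is /20 -> next hop Router Y.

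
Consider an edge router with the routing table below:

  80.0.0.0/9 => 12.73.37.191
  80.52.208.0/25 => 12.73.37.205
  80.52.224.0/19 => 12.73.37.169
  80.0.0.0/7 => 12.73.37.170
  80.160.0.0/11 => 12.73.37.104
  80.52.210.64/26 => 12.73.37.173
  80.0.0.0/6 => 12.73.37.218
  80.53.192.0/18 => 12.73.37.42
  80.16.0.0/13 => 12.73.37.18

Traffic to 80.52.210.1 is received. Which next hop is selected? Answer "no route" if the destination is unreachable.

12.73.37.191

Routes whose prefix contains 80.52.210.1:
  80.0.0.0/6 (80.0.0.0 - 83.255.255.255) -> 12.73.37.218
  80.0.0.0/7 (80.0.0.0 - 81.255.255.255) -> 12.73.37.170
  80.0.0.0/9 (80.0.0.0 - 80.127.255.255) -> 12.73.37.191
More-specific entries that do NOT match:
  80.52.210.64/26 (80.52.210.64 - 80.52.210.127) does not contain 80.52.210.1
  80.52.208.0/25 (80.52.208.0 - 80.52.208.127) does not contain 80.52.210.1
  80.52.224.0/19 (80.52.224.0 - 80.52.255.255) does not contain 80.52.210.1
  80.53.192.0/18 (80.53.192.0 - 80.53.255.255) does not contain 80.52.210.1
  80.16.0.0/13 (80.16.0.0 - 80.23.255.255) does not contain 80.52.210.1
  80.160.0.0/11 (80.160.0.0 - 80.191.255.255) does not contain 80.52.210.1
Longest matching prefix is /9 -> next hop 12.73.37.191.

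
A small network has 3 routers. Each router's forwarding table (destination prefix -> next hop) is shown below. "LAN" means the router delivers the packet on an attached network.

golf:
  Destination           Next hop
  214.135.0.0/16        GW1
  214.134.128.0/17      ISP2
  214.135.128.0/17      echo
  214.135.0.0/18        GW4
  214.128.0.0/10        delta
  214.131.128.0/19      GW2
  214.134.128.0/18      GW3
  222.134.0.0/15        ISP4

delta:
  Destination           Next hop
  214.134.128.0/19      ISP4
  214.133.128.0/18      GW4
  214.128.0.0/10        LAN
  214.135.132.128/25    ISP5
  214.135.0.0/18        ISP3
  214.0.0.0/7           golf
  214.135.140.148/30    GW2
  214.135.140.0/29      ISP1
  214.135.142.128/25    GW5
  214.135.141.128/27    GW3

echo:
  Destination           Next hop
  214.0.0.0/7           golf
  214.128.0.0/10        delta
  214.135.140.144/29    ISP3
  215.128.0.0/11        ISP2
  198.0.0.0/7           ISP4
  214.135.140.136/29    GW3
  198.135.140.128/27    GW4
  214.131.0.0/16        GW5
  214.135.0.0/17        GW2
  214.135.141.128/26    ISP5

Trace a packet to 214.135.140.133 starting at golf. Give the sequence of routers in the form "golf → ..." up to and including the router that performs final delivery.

At golf: longest match for 214.135.140.133 is 214.135.128.0/17 -> echo
At echo: longest match for 214.135.140.133 is 214.128.0.0/10 -> delta
At delta: longest match for 214.135.140.133 is 214.128.0.0/10 -> LAN

golf → echo → delta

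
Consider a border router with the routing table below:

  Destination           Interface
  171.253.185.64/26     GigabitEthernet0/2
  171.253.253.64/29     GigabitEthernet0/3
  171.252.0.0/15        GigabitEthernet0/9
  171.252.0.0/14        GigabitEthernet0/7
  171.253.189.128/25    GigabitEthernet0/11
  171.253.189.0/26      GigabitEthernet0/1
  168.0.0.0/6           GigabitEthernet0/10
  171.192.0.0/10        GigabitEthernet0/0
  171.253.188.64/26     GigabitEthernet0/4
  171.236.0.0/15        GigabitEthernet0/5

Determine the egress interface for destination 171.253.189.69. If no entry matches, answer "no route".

GigabitEthernet0/9

Routes whose prefix contains 171.253.189.69:
  168.0.0.0/6 (168.0.0.0 - 171.255.255.255) -> GigabitEthernet0/10
  171.192.0.0/10 (171.192.0.0 - 171.255.255.255) -> GigabitEthernet0/0
  171.252.0.0/14 (171.252.0.0 - 171.255.255.255) -> GigabitEthernet0/7
  171.252.0.0/15 (171.252.0.0 - 171.253.255.255) -> GigabitEthernet0/9
More-specific entries that do NOT match:
  171.253.253.64/29 (171.253.253.64 - 171.253.253.71) does not contain 171.253.189.69
  171.253.185.64/26 (171.253.185.64 - 171.253.185.127) does not contain 171.253.189.69
  171.253.189.0/26 (171.253.189.0 - 171.253.189.63) does not contain 171.253.189.69
  171.253.188.64/26 (171.253.188.64 - 171.253.188.127) does not contain 171.253.189.69
  171.253.189.128/25 (171.253.189.128 - 171.253.189.255) does not contain 171.253.189.69
Longest matching prefix is /15 -> interface GigabitEthernet0/9.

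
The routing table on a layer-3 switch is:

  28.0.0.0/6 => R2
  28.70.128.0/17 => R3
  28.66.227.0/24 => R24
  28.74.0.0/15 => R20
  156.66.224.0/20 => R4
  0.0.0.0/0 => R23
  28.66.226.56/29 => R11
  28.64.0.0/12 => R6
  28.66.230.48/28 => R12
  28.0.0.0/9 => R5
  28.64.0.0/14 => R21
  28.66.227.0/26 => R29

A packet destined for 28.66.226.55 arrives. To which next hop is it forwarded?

Routes whose prefix contains 28.66.226.55:
  0.0.0.0/0 (default, matches everything) -> R23
  28.0.0.0/6 (28.0.0.0 - 31.255.255.255) -> R2
  28.0.0.0/9 (28.0.0.0 - 28.127.255.255) -> R5
  28.64.0.0/12 (28.64.0.0 - 28.79.255.255) -> R6
  28.64.0.0/14 (28.64.0.0 - 28.67.255.255) -> R21
More-specific entries that do NOT match:
  28.66.226.56/29 (28.66.226.56 - 28.66.226.63) does not contain 28.66.226.55
  28.66.230.48/28 (28.66.230.48 - 28.66.230.63) does not contain 28.66.226.55
  28.66.227.0/26 (28.66.227.0 - 28.66.227.63) does not contain 28.66.226.55
  28.66.227.0/24 (28.66.227.0 - 28.66.227.255) does not contain 28.66.226.55
  156.66.224.0/20 (156.66.224.0 - 156.66.239.255) does not contain 28.66.226.55
  28.70.128.0/17 (28.70.128.0 - 28.70.255.255) does not contain 28.66.226.55
  28.74.0.0/15 (28.74.0.0 - 28.75.255.255) does not contain 28.66.226.55
Longest matching prefix is /14 -> next hop R21.

R21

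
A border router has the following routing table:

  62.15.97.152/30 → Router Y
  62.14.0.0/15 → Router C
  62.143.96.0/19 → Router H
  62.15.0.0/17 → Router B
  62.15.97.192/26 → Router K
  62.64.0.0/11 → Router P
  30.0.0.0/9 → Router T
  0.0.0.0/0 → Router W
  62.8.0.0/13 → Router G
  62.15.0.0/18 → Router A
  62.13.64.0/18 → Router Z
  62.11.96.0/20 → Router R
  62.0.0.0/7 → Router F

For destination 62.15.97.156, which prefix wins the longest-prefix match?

Entries matching 62.15.97.156:
  0.0.0.0/0 (default, matches everything)
  62.0.0.0/7 (62.0.0.0 - 63.255.255.255)
  62.8.0.0/13 (62.8.0.0 - 62.15.255.255)
  62.14.0.0/15 (62.14.0.0 - 62.15.255.255)
  62.15.0.0/17 (62.15.0.0 - 62.15.127.255)
Most specific is 62.15.0.0/17.

62.15.0.0/17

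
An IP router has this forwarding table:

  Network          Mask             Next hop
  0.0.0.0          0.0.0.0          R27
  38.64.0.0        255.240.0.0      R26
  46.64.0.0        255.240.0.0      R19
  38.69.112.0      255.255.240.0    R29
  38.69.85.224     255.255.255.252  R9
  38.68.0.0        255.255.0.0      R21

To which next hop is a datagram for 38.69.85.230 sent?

Routes whose prefix contains 38.69.85.230:
  0.0.0.0/0 (default, matches everything) -> R27
  38.64.0.0/12 (38.64.0.0 - 38.79.255.255) -> R26
More-specific entries that do NOT match:
  38.69.85.224/30 (38.69.85.224 - 38.69.85.227) does not contain 38.69.85.230
  38.69.112.0/20 (38.69.112.0 - 38.69.127.255) does not contain 38.69.85.230
  38.68.0.0/16 (38.68.0.0 - 38.68.255.255) does not contain 38.69.85.230
Longest matching prefix is /12 -> next hop R26.

R26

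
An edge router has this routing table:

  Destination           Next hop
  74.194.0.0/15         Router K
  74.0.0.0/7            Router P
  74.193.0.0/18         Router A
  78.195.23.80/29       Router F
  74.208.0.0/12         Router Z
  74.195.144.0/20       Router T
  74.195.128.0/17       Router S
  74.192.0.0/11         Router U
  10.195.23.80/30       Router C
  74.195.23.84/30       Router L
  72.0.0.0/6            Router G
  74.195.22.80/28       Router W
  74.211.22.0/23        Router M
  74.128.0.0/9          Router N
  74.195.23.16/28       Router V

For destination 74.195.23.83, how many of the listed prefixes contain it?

Prefixes containing 74.195.23.83:
  72.0.0.0/6 (72.0.0.0 - 75.255.255.255)
  74.0.0.0/7 (74.0.0.0 - 75.255.255.255)
  74.128.0.0/9 (74.128.0.0 - 74.255.255.255)
  74.192.0.0/11 (74.192.0.0 - 74.223.255.255)
  74.194.0.0/15 (74.194.0.0 - 74.195.255.255)
Total matching entries: 5.

5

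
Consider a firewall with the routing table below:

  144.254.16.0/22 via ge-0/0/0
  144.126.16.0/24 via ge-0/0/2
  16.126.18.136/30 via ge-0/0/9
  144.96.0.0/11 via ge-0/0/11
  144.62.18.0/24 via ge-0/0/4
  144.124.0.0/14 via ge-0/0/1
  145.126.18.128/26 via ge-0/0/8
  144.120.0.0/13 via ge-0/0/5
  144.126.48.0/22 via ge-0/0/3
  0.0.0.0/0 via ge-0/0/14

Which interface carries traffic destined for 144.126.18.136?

ge-0/0/1

Routes whose prefix contains 144.126.18.136:
  0.0.0.0/0 (default, matches everything) -> ge-0/0/14
  144.96.0.0/11 (144.96.0.0 - 144.127.255.255) -> ge-0/0/11
  144.120.0.0/13 (144.120.0.0 - 144.127.255.255) -> ge-0/0/5
  144.124.0.0/14 (144.124.0.0 - 144.127.255.255) -> ge-0/0/1
More-specific entries that do NOT match:
  16.126.18.136/30 (16.126.18.136 - 16.126.18.139) does not contain 144.126.18.136
  145.126.18.128/26 (145.126.18.128 - 145.126.18.191) does not contain 144.126.18.136
  144.126.16.0/24 (144.126.16.0 - 144.126.16.255) does not contain 144.126.18.136
  144.62.18.0/24 (144.62.18.0 - 144.62.18.255) does not contain 144.126.18.136
  144.254.16.0/22 (144.254.16.0 - 144.254.19.255) does not contain 144.126.18.136
  144.126.48.0/22 (144.126.48.0 - 144.126.51.255) does not contain 144.126.18.136
Longest matching prefix is /14 -> interface ge-0/0/1.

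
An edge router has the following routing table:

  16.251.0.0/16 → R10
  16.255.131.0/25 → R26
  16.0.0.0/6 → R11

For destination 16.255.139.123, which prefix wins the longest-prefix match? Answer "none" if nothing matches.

Entries matching 16.255.139.123:
  16.0.0.0/6 (16.0.0.0 - 19.255.255.255)
Most specific is 16.0.0.0/6.

16.0.0.0/6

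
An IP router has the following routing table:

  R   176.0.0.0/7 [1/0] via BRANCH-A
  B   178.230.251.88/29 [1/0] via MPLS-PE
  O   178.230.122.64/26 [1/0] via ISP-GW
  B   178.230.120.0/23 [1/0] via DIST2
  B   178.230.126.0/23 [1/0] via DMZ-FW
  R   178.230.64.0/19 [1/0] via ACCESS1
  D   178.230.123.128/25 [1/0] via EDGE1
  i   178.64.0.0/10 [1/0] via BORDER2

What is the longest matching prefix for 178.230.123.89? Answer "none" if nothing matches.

178.230.123.89 is outside every listed prefix and there is no default route.

none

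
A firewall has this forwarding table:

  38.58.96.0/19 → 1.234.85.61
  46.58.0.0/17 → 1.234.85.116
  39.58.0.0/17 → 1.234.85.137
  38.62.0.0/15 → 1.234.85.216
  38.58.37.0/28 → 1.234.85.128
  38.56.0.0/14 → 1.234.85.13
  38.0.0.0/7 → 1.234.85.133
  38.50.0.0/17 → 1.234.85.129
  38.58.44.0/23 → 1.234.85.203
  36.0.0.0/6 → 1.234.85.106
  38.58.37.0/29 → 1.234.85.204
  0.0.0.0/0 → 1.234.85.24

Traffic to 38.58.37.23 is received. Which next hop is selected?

Routes whose prefix contains 38.58.37.23:
  0.0.0.0/0 (default, matches everything) -> 1.234.85.24
  36.0.0.0/6 (36.0.0.0 - 39.255.255.255) -> 1.234.85.106
  38.0.0.0/7 (38.0.0.0 - 39.255.255.255) -> 1.234.85.133
  38.56.0.0/14 (38.56.0.0 - 38.59.255.255) -> 1.234.85.13
More-specific entries that do NOT match:
  38.58.37.0/29 (38.58.37.0 - 38.58.37.7) does not contain 38.58.37.23
  38.58.37.0/28 (38.58.37.0 - 38.58.37.15) does not contain 38.58.37.23
  38.58.44.0/23 (38.58.44.0 - 38.58.45.255) does not contain 38.58.37.23
  38.58.96.0/19 (38.58.96.0 - 38.58.127.255) does not contain 38.58.37.23
  46.58.0.0/17 (46.58.0.0 - 46.58.127.255) does not contain 38.58.37.23
  39.58.0.0/17 (39.58.0.0 - 39.58.127.255) does not contain 38.58.37.23
  38.50.0.0/17 (38.50.0.0 - 38.50.127.255) does not contain 38.58.37.23
  38.62.0.0/15 (38.62.0.0 - 38.63.255.255) does not contain 38.58.37.23
Longest matching prefix is /14 -> next hop 1.234.85.13.

1.234.85.13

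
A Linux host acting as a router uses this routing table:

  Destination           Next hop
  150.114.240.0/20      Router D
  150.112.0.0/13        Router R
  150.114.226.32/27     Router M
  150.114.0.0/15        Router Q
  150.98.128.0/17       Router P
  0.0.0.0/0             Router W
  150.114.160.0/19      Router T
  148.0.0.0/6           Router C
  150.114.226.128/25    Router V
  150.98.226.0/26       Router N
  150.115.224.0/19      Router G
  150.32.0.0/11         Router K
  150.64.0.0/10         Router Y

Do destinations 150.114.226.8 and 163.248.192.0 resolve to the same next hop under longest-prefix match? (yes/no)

no

150.114.226.8: longest match 150.114.0.0/15 -> Router Q
163.248.192.0: longest match 0.0.0.0/0 -> Router W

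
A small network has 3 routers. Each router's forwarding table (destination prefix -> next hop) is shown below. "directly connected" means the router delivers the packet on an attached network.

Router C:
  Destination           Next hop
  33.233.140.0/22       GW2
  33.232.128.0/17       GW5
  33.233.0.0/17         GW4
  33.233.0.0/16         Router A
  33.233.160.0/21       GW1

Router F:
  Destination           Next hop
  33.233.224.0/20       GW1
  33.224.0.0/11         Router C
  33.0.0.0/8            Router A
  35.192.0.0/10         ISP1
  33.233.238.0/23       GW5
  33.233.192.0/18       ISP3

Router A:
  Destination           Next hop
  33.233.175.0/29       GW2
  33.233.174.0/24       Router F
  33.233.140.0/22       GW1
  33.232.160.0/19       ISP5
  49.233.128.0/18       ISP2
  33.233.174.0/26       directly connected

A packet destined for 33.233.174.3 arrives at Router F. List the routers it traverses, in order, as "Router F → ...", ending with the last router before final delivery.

Router F → Router C → Router A

At Router F: longest match for 33.233.174.3 is 33.224.0.0/11 -> Router C
At Router C: longest match for 33.233.174.3 is 33.233.0.0/16 -> Router A
At Router A: longest match for 33.233.174.3 is 33.233.174.0/26 -> directly connected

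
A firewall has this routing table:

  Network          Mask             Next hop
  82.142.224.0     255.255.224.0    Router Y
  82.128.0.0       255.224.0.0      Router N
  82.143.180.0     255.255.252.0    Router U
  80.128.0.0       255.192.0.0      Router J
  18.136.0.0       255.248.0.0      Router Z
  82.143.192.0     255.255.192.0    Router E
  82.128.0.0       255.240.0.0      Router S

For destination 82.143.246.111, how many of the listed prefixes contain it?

3

Prefixes containing 82.143.246.111:
  82.128.0.0/11 (82.128.0.0 - 82.159.255.255)
  82.128.0.0/12 (82.128.0.0 - 82.143.255.255)
  82.143.192.0/18 (82.143.192.0 - 82.143.255.255)
Total matching entries: 3.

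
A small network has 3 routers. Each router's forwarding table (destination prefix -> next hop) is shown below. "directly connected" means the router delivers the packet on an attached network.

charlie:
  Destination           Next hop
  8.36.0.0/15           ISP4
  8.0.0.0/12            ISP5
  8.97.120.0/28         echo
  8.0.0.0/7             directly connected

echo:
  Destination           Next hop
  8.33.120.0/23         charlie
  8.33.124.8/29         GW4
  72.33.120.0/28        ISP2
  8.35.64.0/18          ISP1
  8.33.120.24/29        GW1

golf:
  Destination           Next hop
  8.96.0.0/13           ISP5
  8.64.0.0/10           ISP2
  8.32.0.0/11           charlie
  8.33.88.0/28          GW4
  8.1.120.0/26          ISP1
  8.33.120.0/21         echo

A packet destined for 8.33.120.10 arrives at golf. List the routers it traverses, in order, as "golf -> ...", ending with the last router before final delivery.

golf -> echo -> charlie

At golf: longest match for 8.33.120.10 is 8.33.120.0/21 -> echo
At echo: longest match for 8.33.120.10 is 8.33.120.0/23 -> charlie
At charlie: longest match for 8.33.120.10 is 8.0.0.0/7 -> directly connected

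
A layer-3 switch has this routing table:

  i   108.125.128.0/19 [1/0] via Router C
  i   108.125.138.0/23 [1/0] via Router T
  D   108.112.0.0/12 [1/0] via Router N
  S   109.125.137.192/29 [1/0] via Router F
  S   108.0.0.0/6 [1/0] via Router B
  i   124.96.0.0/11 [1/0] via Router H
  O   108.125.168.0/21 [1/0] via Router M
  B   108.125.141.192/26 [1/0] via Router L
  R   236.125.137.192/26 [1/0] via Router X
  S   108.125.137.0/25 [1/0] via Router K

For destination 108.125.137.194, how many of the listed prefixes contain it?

Prefixes containing 108.125.137.194:
  108.0.0.0/6 (108.0.0.0 - 111.255.255.255)
  108.112.0.0/12 (108.112.0.0 - 108.127.255.255)
  108.125.128.0/19 (108.125.128.0 - 108.125.159.255)
Total matching entries: 3.

3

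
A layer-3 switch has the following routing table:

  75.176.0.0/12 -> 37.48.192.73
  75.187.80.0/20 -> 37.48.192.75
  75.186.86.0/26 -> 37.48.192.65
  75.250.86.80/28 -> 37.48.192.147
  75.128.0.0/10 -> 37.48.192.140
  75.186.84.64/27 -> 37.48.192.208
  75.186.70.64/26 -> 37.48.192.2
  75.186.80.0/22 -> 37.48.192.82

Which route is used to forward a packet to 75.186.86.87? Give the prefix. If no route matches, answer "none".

75.176.0.0/12

Entries matching 75.186.86.87:
  75.128.0.0/10 (75.128.0.0 - 75.191.255.255)
  75.176.0.0/12 (75.176.0.0 - 75.191.255.255)
Most specific is 75.176.0.0/12.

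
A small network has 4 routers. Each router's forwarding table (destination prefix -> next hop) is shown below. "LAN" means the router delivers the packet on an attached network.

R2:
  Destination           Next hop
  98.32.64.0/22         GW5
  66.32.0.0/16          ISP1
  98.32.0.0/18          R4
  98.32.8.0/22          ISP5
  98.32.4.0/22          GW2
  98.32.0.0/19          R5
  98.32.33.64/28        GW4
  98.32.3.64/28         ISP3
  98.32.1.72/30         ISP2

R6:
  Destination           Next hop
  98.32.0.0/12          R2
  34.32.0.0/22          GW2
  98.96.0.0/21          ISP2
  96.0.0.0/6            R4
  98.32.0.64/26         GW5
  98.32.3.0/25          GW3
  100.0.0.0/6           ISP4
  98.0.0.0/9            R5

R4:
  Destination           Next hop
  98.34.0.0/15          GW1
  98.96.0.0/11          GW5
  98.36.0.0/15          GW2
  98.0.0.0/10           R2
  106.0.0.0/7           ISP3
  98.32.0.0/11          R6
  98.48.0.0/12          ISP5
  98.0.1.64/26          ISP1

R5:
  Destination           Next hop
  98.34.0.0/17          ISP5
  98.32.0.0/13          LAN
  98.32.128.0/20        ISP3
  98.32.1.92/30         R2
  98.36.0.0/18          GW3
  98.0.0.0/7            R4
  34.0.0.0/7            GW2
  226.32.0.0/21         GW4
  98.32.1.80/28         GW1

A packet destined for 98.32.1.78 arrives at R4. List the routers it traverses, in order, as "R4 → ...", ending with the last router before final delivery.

At R4: longest match for 98.32.1.78 is 98.32.0.0/11 -> R6
At R6: longest match for 98.32.1.78 is 98.32.0.0/12 -> R2
At R2: longest match for 98.32.1.78 is 98.32.0.0/19 -> R5
At R5: longest match for 98.32.1.78 is 98.32.0.0/13 -> LAN

R4 → R6 → R2 → R5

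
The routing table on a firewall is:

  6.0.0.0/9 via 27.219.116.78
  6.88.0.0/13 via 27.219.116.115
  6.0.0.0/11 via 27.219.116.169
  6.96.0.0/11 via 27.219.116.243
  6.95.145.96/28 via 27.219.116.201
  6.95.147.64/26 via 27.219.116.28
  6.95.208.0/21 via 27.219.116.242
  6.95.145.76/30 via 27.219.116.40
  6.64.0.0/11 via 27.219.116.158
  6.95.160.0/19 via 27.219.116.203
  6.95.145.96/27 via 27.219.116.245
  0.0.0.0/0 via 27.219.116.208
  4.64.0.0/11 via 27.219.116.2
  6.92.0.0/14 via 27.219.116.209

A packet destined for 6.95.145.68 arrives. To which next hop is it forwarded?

Routes whose prefix contains 6.95.145.68:
  0.0.0.0/0 (default, matches everything) -> 27.219.116.208
  6.0.0.0/9 (6.0.0.0 - 6.127.255.255) -> 27.219.116.78
  6.64.0.0/11 (6.64.0.0 - 6.95.255.255) -> 27.219.116.158
  6.88.0.0/13 (6.88.0.0 - 6.95.255.255) -> 27.219.116.115
  6.92.0.0/14 (6.92.0.0 - 6.95.255.255) -> 27.219.116.209
More-specific entries that do NOT match:
  6.95.145.76/30 (6.95.145.76 - 6.95.145.79) does not contain 6.95.145.68
  6.95.145.96/28 (6.95.145.96 - 6.95.145.111) does not contain 6.95.145.68
  6.95.145.96/27 (6.95.145.96 - 6.95.145.127) does not contain 6.95.145.68
  6.95.147.64/26 (6.95.147.64 - 6.95.147.127) does not contain 6.95.145.68
  6.95.208.0/21 (6.95.208.0 - 6.95.215.255) does not contain 6.95.145.68
  6.95.160.0/19 (6.95.160.0 - 6.95.191.255) does not contain 6.95.145.68
Longest matching prefix is /14 -> next hop 27.219.116.209.

27.219.116.209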